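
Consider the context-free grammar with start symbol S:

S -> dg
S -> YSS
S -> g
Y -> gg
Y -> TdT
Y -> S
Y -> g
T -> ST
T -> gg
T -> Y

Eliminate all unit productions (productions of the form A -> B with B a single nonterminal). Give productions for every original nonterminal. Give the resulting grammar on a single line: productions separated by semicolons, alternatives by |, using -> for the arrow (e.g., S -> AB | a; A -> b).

Unit productions: T->Y, Y->S.
Unit pairs (A ⇒* B via units): (T,S), (T,Y), (Y,S).
S: inherits non-unit rules of {S} → YSS | dg | g.
T: inherits non-unit rules of {S, T, Y} → ST | TdT | YSS | dg | g | gg.
Y: inherits non-unit rules of {S, Y} → TdT | YSS | dg | g | gg.

S -> g | dg | YSS; T -> g | ST | dg | gg | TdT | YSS; Y -> g | dg | gg | TdT | YSS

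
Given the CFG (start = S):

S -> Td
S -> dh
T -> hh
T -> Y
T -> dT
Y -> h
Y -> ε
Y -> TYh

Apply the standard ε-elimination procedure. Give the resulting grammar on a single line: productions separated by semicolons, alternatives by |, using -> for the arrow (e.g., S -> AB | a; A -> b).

S -> d | Td | dh; T -> Y | d | dT | hh; Y -> h | Th | Yh | TYh

Nullable set: {T, Y}.
S -> Td: T nullable, giving Td | d.
T -> Y: Y nullable, giving Y.
T -> dT: T nullable, giving d | dT.
Drop Y -> ε.
Y -> TYh: T, Y nullable, giving TYh | Th | Yh | h.
Unchanged (no nullable symbols): S -> dh; T -> hh; Y -> h.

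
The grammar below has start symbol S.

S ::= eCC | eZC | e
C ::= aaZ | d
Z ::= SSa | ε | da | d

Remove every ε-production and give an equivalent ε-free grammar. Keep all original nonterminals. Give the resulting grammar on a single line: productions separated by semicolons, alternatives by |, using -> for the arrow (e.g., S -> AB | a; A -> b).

Nullable set: {Z}.
S -> eZC: Z nullable, giving eC | eZC.
C -> aaZ: Z nullable, giving aa | aaZ.
Drop Z -> ε.
Unchanged (no nullable symbols): S -> e; S -> eCC; C -> d; Z -> SSa; Z -> d; Z -> da.

S -> e | eC | eCC | eZC; C -> d | aa | aaZ; Z -> d | da | SSa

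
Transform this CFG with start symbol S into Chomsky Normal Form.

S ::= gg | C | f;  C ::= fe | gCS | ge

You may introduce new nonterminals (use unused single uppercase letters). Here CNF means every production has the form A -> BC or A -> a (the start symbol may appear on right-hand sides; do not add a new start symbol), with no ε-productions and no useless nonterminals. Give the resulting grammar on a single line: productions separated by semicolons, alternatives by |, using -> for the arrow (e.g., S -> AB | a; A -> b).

No ε-productions.
After unit-elimination: S -> f | fe | ge | gg | gCS; C -> fe | ge | gCS.
TERM: introduce B -> e, A -> f, D -> g and substitute in every rule of length ≥2.
BIN: C -> DCS becomes C -> DE, E -> CS; S -> DCS becomes S -> DF, F -> CS.

S -> f | AB | DB | DD | DF; A -> f; B -> e; C -> AB | DB | DE; D -> g; E -> CS; F -> CS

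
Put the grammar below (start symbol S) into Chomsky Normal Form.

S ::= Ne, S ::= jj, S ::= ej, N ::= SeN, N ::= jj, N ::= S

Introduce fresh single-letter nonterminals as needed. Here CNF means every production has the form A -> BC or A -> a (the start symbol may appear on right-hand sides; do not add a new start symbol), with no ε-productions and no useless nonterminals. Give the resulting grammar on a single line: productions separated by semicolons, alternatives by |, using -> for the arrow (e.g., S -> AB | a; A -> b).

S -> AB | BB | NA; A -> e; B -> j; C -> AN; N -> AB | BB | NA | SC

No ε-productions.
After unit-elimination: S -> Ne | ej | jj; N -> Ne | ej | jj | SeN.
TERM: introduce A -> e, B -> j and substitute in every rule of length ≥2.
BIN: N -> SAN becomes N -> SC, C -> AN.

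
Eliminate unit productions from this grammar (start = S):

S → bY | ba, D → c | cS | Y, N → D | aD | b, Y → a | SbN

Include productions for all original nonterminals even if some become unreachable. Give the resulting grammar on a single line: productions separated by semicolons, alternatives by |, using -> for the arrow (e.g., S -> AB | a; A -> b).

S -> bY | ba; D -> a | c | cS | SbN; N -> a | b | c | aD | cS | SbN; Y -> a | SbN

Unit productions: D->Y, N->D.
Unit pairs (A ⇒* B via units): (D,Y), (N,D), (N,Y).
S: inherits non-unit rules of {S} → bY | ba.
D: inherits non-unit rules of {D, Y} → SbN | a | c | cS.
N: inherits non-unit rules of {D, N, Y} → SbN | a | aD | b | c | cS.
Y: inherits non-unit rules of {Y} → SbN | a.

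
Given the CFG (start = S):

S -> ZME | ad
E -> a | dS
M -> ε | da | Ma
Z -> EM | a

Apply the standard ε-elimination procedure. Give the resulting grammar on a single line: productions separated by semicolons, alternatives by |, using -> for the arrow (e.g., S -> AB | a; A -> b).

S -> ZE | ad | ZME; E -> a | dS; M -> a | Ma | da; Z -> E | a | EM

Nullable set: {M}.
S -> ZME: M nullable, giving ZE | ZME.
Drop M -> ε.
M -> Ma: M nullable, giving Ma | a.
Z -> EM: M nullable, giving E | EM.
Unchanged (no nullable symbols): S -> ad; E -> a; E -> dS; M -> da; Z -> a.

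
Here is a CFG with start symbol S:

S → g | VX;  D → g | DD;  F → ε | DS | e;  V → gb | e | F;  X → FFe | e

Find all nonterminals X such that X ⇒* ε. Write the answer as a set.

Directly nullable (have an ε-rule): {F}.
V is nullable via V -> F (every symbol on the right is already known nullable).
Not nullable: D, S, X — each has a terminal in every rule's right-hand side or depends on a non-nullable symbol.

{F, V}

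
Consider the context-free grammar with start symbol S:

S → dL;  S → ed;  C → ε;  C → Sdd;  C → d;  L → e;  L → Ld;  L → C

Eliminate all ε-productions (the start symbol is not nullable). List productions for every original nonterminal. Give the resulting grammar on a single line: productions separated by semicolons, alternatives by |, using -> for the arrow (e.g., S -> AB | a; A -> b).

S -> d | dL | ed; C -> d | Sdd; L -> C | d | e | Ld

Nullable set: {C, L}.
S -> dL: L nullable, giving d | dL.
Drop C -> ε.
L -> C: C nullable, giving C.
L -> Ld: L nullable, giving Ld | d.
Unchanged (no nullable symbols): S -> ed; C -> Sdd; C -> d; L -> e.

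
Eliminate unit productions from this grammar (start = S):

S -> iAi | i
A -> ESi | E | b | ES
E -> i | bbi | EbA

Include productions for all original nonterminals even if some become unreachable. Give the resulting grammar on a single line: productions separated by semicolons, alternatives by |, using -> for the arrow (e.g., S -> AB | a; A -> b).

Unit productions: A->E.
Unit pairs (A ⇒* B via units): (A,E).
S: inherits non-unit rules of {S} → i | iAi.
A: inherits non-unit rules of {A, E} → ES | ESi | EbA | b | bbi | i.
E: inherits non-unit rules of {E} → EbA | bbi | i.

S -> i | iAi; A -> b | i | ES | ESi | EbA | bbi; E -> i | EbA | bbi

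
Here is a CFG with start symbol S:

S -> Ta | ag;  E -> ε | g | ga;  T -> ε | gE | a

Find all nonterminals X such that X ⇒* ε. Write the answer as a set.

Directly nullable (have an ε-rule): {E, T}.
Not nullable: S — each has a terminal in every rule's right-hand side or depends on a non-nullable symbol.

{E, T}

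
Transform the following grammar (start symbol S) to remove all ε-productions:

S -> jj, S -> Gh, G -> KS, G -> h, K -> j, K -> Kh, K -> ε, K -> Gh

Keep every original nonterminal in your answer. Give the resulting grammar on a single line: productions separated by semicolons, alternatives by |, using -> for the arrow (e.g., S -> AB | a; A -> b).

S -> Gh | jj; G -> S | h | KS; K -> h | j | Gh | Kh

Nullable set: {K}.
G -> KS: K nullable, giving KS | S.
Drop K -> ε.
K -> Kh: K nullable, giving Kh | h.
Unchanged (no nullable symbols): S -> Gh; S -> jj; G -> h; K -> Gh; K -> j.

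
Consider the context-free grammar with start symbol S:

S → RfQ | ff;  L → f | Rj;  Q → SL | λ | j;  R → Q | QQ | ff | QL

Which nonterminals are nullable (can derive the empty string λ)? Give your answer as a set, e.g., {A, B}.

Directly nullable (have an ε-rule): {Q}.
R is nullable via R -> Q (every symbol on the right is already known nullable).
Not nullable: L, S — each has a terminal in every rule's right-hand side or depends on a non-nullable symbol.

{Q, R}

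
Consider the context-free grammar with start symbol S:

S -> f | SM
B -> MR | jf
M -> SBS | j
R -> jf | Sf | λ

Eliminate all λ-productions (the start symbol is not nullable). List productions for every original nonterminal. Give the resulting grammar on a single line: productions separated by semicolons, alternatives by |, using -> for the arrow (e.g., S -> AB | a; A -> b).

Nullable set: {R}.
B -> MR: R nullable, giving M | MR.
Drop R -> λ.
Unchanged (no nullable symbols): S -> SM; S -> f; B -> jf; M -> SBS; M -> j; R -> Sf; R -> jf.

S -> f | SM; B -> M | MR | jf; M -> j | SBS; R -> Sf | jf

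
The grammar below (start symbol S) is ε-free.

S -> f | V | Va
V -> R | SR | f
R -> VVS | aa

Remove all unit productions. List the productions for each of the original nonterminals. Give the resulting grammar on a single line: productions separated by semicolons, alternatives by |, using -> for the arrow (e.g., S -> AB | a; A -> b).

S -> f | SR | Va | aa | VVS; R -> aa | VVS; V -> f | SR | aa | VVS

Unit productions: S->V, V->R.
Unit pairs (A ⇒* B via units): (S,R), (S,V), (V,R).
S: inherits non-unit rules of {R, S, V} → SR | VVS | Va | aa | f.
R: inherits non-unit rules of {R} → VVS | aa.
V: inherits non-unit rules of {R, V} → SR | VVS | aa | f.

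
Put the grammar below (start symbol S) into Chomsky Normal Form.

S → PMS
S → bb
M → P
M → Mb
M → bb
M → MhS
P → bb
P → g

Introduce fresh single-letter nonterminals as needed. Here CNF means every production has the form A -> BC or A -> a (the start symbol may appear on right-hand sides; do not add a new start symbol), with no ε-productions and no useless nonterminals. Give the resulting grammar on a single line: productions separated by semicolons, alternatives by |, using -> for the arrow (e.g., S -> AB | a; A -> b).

No ε-productions.
After unit-elimination: S -> bb | PMS; M -> g | Mb | bb | MhS; P -> g | bb.
TERM: introduce A -> b, B -> h and substitute in every rule of length ≥2.
BIN: M -> MBS becomes M -> MC, C -> BS; S -> PMS becomes S -> PD, D -> MS.

S -> AA | PD; A -> b; B -> h; C -> BS; D -> MS; M -> g | AA | MA | MC; P -> g | AA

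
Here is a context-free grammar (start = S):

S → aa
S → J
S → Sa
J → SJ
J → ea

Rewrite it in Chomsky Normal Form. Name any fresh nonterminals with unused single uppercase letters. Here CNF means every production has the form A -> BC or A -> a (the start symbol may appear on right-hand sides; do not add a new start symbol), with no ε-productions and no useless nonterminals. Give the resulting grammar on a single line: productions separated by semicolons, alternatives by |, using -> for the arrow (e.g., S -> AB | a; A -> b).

No ε-productions.
After unit-elimination: S -> SJ | Sa | aa | ea; J -> SJ | ea.
TERM: introduce B -> a, A -> e and substitute in every rule of length ≥2.

S -> AB | BB | SB | SJ; A -> e; B -> a; J -> AB | SJ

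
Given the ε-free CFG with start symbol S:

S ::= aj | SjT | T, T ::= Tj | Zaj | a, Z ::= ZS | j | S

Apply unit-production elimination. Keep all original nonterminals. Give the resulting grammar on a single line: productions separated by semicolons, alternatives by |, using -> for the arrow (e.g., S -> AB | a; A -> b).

S -> a | Tj | aj | SjT | Zaj; T -> a | Tj | Zaj; Z -> a | j | Tj | ZS | aj | SjT | Zaj

Unit productions: S->T, Z->S.
Unit pairs (A ⇒* B via units): (S,T), (Z,S), (Z,T).
S: inherits non-unit rules of {S, T} → SjT | Tj | Zaj | a | aj.
T: inherits non-unit rules of {T} → Tj | Zaj | a.
Z: inherits non-unit rules of {S, T, Z} → SjT | Tj | ZS | Zaj | a | aj | j.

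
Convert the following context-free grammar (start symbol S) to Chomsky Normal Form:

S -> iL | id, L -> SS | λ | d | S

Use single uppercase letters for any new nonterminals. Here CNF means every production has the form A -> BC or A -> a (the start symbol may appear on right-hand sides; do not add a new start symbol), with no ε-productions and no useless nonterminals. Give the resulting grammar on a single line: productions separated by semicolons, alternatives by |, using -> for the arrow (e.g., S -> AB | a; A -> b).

Nullable: {L}; after ε-elimination: S -> i | iL | id; L -> S | d | SS.
After unit-elimination: S -> i | iL | id; L -> d | i | SS | iL | id.
TERM: introduce B -> d, A -> i and substitute in every rule of length ≥2.

S -> i | AB | AL; A -> i; B -> d; L -> d | i | AB | AL | SS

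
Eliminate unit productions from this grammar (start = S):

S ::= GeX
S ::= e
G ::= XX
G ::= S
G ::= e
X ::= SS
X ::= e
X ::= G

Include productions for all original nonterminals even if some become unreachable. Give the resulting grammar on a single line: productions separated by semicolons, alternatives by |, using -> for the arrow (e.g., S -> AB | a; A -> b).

S -> e | GeX; G -> e | XX | GeX; X -> e | SS | XX | GeX

Unit productions: G->S, X->G.
Unit pairs (A ⇒* B via units): (G,S), (X,G), (X,S).
S: inherits non-unit rules of {S} → GeX | e.
G: inherits non-unit rules of {G, S} → GeX | XX | e.
X: inherits non-unit rules of {G, S, X} → GeX | SS | XX | e.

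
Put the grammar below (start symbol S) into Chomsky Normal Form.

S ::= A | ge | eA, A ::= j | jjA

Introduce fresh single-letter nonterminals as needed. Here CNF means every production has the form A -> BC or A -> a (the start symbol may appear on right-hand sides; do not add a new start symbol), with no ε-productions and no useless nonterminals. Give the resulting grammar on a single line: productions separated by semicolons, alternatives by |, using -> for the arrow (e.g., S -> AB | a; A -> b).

S -> j | BF | CA | DC; A -> j | BE; B -> j; C -> e; D -> g; E -> BA; F -> BA

No ε-productions.
After unit-elimination: S -> j | eA | ge | jjA; A -> j | jjA.
TERM: introduce C -> e, D -> g, B -> j and substitute in every rule of length ≥2.
BIN: A -> BBA becomes A -> BE, E -> BA; S -> BBA becomes S -> BF, F -> BA.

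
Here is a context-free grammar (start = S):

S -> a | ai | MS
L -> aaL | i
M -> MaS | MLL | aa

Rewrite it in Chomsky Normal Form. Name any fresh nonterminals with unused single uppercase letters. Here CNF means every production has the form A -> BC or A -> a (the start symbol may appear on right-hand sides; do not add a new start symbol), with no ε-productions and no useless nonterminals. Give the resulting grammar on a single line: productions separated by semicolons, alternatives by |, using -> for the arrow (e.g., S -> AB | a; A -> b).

No ε-productions.
No unit productions to eliminate.
TERM: introduce A -> a, B -> i and substitute in every rule of length ≥2.
BIN: L -> AAL becomes L -> AC, C -> AL; M -> MAS becomes M -> MD, D -> AS; M -> MLL becomes M -> ME, E -> LL.

S -> a | AB | MS; A -> a; B -> i; C -> AL; D -> AS; E -> LL; L -> i | AC; M -> AA | MD | ME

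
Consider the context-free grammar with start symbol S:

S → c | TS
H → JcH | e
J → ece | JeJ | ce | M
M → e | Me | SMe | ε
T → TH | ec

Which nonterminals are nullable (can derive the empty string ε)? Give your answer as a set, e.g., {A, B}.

{J, M}

Directly nullable (have an ε-rule): {M}.
J is nullable via J -> M (every symbol on the right is already known nullable).
Not nullable: H, S, T — each has a terminal in every rule's right-hand side or depends on a non-nullable symbol.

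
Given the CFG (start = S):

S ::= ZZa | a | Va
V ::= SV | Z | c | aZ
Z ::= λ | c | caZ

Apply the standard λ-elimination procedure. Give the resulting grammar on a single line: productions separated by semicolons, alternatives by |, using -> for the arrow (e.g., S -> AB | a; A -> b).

S -> a | Va | Za | ZZa; V -> S | Z | a | c | SV | aZ; Z -> c | ca | caZ

Nullable set: {V, Z}.
S -> Va: V nullable, giving Va | a.
S -> ZZa: Z, Z nullable, giving ZZa | Za | a.
V -> SV: V nullable, giving S | SV.
V -> Z: Z nullable, giving Z.
V -> aZ: Z nullable, giving a | aZ.
Drop Z -> λ.
Z -> caZ: Z nullable, giving ca | caZ.
Unchanged (no nullable symbols): S -> a; V -> c; Z -> c.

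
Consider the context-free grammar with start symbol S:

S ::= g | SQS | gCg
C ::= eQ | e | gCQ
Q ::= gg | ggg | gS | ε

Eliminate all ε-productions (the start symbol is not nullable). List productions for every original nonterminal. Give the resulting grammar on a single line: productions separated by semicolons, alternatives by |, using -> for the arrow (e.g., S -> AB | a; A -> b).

Nullable set: {Q}.
S -> SQS: Q nullable, giving SQS | SS.
C -> eQ: Q nullable, giving e | eQ.
C -> gCQ: Q nullable, giving gC | gCQ.
Drop Q -> ε.
Unchanged (no nullable symbols): S -> g; S -> gCg; C -> e; Q -> gS; Q -> gg; Q -> ggg.

S -> g | SS | SQS | gCg; C -> e | eQ | gC | gCQ; Q -> gS | gg | ggg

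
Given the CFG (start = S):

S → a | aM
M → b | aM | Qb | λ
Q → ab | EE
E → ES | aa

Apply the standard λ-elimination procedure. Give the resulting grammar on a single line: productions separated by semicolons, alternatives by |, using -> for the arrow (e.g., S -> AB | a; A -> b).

Nullable set: {M}.
S -> aM: M nullable, giving a | aM.
Drop M -> λ.
M -> aM: M nullable, giving a | aM.
Unchanged (no nullable symbols): S -> a; E -> ES; E -> aa; M -> Qb; M -> b; Q -> EE; Q -> ab.

S -> a | aM; E -> ES | aa; M -> a | b | Qb | aM; Q -> EE | ab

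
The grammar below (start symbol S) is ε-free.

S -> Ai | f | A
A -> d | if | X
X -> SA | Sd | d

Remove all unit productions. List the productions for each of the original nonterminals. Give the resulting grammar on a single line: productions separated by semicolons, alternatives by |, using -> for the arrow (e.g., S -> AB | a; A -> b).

S -> d | f | Ai | SA | Sd | if; A -> d | SA | Sd | if; X -> d | SA | Sd

Unit productions: A->X, S->A.
Unit pairs (A ⇒* B via units): (A,X), (S,A), (S,X).
S: inherits non-unit rules of {A, S, X} → Ai | SA | Sd | d | f | if.
A: inherits non-unit rules of {A, X} → SA | Sd | d | if.
X: inherits non-unit rules of {X} → SA | Sd | d.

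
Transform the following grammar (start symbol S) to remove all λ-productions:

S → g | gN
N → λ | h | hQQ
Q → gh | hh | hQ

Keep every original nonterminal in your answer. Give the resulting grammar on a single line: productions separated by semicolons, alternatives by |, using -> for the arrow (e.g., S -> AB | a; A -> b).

Nullable set: {N}.
S -> gN: N nullable, giving g | gN.
Drop N -> λ.
Unchanged (no nullable symbols): S -> g; N -> h; N -> hQQ; Q -> gh; Q -> hQ; Q -> hh.

S -> g | gN; N -> h | hQQ; Q -> gh | hQ | hh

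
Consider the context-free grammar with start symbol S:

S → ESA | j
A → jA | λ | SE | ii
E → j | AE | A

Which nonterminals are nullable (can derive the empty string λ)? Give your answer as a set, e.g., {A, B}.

Directly nullable (have an ε-rule): {A}.
E is nullable via E -> A (every symbol on the right is already known nullable).
Not nullable: S — each has a terminal in every rule's right-hand side or depends on a non-nullable symbol.

{A, E}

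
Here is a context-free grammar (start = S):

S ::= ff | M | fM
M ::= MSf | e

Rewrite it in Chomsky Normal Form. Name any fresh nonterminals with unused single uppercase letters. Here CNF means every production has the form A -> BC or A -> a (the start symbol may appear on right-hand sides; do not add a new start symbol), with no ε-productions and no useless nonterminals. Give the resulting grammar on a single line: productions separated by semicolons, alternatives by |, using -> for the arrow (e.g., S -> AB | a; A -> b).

S -> e | AA | AM | MC; A -> f; B -> SA; C -> SA; M -> e | MB

No ε-productions.
After unit-elimination: S -> e | fM | ff | MSf; M -> e | MSf.
TERM: introduce A -> f and substitute in every rule of length ≥2.
BIN: M -> MSA becomes M -> MB, B -> SA; S -> MSA becomes S -> MC, C -> SA.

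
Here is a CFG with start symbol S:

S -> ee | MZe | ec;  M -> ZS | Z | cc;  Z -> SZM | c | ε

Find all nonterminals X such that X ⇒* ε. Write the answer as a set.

{M, Z}

Directly nullable (have an ε-rule): {Z}.
M is nullable via M -> Z (every symbol on the right is already known nullable).
Not nullable: S — each has a terminal in every rule's right-hand side or depends on a non-nullable symbol.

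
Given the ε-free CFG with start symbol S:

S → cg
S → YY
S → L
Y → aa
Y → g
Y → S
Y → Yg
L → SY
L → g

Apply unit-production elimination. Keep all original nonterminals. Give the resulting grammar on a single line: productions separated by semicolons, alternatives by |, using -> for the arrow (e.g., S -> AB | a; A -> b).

Unit productions: S->L, Y->S.
Unit pairs (A ⇒* B via units): (S,L), (Y,L), (Y,S).
S: inherits non-unit rules of {L, S} → SY | YY | cg | g.
L: inherits non-unit rules of {L} → SY | g.
Y: inherits non-unit rules of {L, S, Y} → SY | YY | Yg | aa | cg | g.

S -> g | SY | YY | cg; L -> g | SY; Y -> g | SY | YY | Yg | aa | cg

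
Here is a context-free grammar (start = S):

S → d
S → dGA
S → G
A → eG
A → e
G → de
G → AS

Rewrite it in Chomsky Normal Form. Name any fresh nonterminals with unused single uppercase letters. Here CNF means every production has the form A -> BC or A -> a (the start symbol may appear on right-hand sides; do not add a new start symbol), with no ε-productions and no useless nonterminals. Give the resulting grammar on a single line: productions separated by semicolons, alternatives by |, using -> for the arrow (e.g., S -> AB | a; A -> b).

No ε-productions.
After unit-elimination: S -> d | AS | de | dGA; A -> e | eG; G -> AS | de.
TERM: introduce C -> d, B -> e and substitute in every rule of length ≥2.
BIN: S -> CGA becomes S -> CD, D -> GA.

S -> d | AS | CB | CD; A -> e | BG; B -> e; C -> d; D -> GA; G -> AS | CB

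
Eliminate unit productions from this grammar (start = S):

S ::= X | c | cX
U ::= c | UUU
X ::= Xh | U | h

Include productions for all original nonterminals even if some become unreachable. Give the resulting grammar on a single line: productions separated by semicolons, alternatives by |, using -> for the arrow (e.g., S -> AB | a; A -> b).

Unit productions: S->X, X->U.
Unit pairs (A ⇒* B via units): (S,U), (S,X), (X,U).
S: inherits non-unit rules of {S, U, X} → UUU | Xh | c | cX | h.
U: inherits non-unit rules of {U} → UUU | c.
X: inherits non-unit rules of {U, X} → UUU | Xh | c | h.

S -> c | h | Xh | cX | UUU; U -> c | UUU; X -> c | h | Xh | UUU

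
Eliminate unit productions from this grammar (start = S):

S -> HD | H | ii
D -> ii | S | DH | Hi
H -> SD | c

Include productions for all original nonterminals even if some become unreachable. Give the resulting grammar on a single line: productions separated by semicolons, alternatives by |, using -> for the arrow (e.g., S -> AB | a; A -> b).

S -> c | HD | SD | ii; D -> c | DH | HD | Hi | SD | ii; H -> c | SD

Unit productions: D->S, S->H.
Unit pairs (A ⇒* B via units): (D,H), (D,S), (S,H).
S: inherits non-unit rules of {H, S} → HD | SD | c | ii.
D: inherits non-unit rules of {D, H, S} → DH | HD | Hi | SD | c | ii.
H: inherits non-unit rules of {H} → SD | c.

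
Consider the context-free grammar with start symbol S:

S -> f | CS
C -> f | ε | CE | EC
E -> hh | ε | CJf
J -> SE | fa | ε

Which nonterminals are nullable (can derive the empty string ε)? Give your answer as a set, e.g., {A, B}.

Directly nullable (have an ε-rule): {C, E, J}.
Not nullable: S — each has a terminal in every rule's right-hand side or depends on a non-nullable symbol.

{C, E, J}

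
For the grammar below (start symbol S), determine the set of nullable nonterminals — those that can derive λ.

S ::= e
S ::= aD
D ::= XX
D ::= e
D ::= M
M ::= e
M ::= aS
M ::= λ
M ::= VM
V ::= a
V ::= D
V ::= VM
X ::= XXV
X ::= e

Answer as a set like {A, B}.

{D, M, V}

Directly nullable (have an ε-rule): {M}.
D is nullable via D -> M (every symbol on the right is already known nullable).
V is nullable via V -> D (every symbol on the right is already known nullable).
Not nullable: S, X — each has a terminal in every rule's right-hand side or depends on a non-nullable symbol.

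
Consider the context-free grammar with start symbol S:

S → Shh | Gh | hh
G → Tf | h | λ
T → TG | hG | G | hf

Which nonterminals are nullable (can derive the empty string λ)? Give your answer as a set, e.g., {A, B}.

{G, T}

Directly nullable (have an ε-rule): {G}.
T is nullable via T -> G (every symbol on the right is already known nullable).
Not nullable: S — each has a terminal in every rule's right-hand side or depends on a non-nullable symbol.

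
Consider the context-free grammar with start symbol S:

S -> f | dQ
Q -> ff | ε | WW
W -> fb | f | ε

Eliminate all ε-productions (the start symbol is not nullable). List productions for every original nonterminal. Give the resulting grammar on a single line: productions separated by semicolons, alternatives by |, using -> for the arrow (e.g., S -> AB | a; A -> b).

S -> d | f | dQ; Q -> W | WW | ff; W -> f | fb

Nullable set: {Q, W}.
S -> dQ: Q nullable, giving d | dQ.
Drop Q -> ε.
Q -> WW: W, W nullable, giving W | WW.
Drop W -> ε.
Unchanged (no nullable symbols): S -> f; Q -> ff; W -> f; W -> fb.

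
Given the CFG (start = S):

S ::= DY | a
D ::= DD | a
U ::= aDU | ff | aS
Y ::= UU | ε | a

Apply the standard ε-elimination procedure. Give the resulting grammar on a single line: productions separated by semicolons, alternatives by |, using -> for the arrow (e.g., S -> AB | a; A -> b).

Nullable set: {Y}.
S -> DY: Y nullable, giving D | DY.
Drop Y -> ε.
Unchanged (no nullable symbols): S -> a; D -> DD; D -> a; U -> aDU; U -> aS; U -> ff; Y -> UU; Y -> a.

S -> D | a | DY; D -> a | DD; U -> aS | ff | aDU; Y -> a | UU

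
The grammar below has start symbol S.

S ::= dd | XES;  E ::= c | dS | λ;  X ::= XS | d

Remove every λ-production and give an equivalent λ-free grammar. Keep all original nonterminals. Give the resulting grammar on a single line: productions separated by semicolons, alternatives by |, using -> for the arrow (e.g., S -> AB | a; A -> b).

Nullable set: {E}.
S -> XES: E nullable, giving XES | XS.
Drop E -> λ.
Unchanged (no nullable symbols): S -> dd; E -> c; E -> dS; X -> XS; X -> d.

S -> XS | dd | XES; E -> c | dS; X -> d | XS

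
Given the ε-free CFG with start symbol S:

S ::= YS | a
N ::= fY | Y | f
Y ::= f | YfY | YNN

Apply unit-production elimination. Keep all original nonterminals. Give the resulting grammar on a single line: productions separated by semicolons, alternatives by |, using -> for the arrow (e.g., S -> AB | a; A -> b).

Unit productions: N->Y.
Unit pairs (A ⇒* B via units): (N,Y).
S: inherits non-unit rules of {S} → YS | a.
N: inherits non-unit rules of {N, Y} → YNN | YfY | f | fY.
Y: inherits non-unit rules of {Y} → YNN | YfY | f.

S -> a | YS; N -> f | fY | YNN | YfY; Y -> f | YNN | YfY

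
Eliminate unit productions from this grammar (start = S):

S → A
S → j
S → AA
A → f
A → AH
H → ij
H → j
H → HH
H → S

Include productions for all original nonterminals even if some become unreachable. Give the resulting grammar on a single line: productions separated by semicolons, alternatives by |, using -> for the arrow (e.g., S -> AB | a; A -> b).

S -> f | j | AA | AH; A -> f | AH; H -> f | j | AA | AH | HH | ij

Unit productions: H->S, S->A.
Unit pairs (A ⇒* B via units): (H,A), (H,S), (S,A).
S: inherits non-unit rules of {A, S} → AA | AH | f | j.
A: inherits non-unit rules of {A} → AH | f.
H: inherits non-unit rules of {A, H, S} → AA | AH | HH | f | ij | j.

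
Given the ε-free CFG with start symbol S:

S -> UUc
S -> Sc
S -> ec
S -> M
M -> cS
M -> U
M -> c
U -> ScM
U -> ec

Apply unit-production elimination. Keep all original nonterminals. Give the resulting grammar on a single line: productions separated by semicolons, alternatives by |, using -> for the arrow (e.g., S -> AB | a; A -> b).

S -> c | Sc | cS | ec | ScM | UUc; M -> c | cS | ec | ScM; U -> ec | ScM

Unit productions: M->U, S->M.
Unit pairs (A ⇒* B via units): (M,U), (S,M), (S,U).
S: inherits non-unit rules of {M, S, U} → Sc | ScM | UUc | c | cS | ec.
M: inherits non-unit rules of {M, U} → ScM | c | cS | ec.
U: inherits non-unit rules of {U} → ScM | ec.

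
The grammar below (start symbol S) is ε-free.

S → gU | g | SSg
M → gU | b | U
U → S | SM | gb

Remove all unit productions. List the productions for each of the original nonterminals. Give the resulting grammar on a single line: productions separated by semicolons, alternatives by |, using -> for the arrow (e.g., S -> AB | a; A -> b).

S -> g | gU | SSg; M -> b | g | SM | gU | gb | SSg; U -> g | SM | gU | gb | SSg

Unit productions: M->U, U->S.
Unit pairs (A ⇒* B via units): (M,S), (M,U), (U,S).
S: inherits non-unit rules of {S} → SSg | g | gU.
M: inherits non-unit rules of {M, S, U} → SM | SSg | b | g | gU | gb.
U: inherits non-unit rules of {S, U} → SM | SSg | g | gU | gb.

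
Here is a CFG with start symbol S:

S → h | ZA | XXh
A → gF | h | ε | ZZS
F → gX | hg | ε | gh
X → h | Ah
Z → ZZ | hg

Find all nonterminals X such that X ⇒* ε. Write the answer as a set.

Directly nullable (have an ε-rule): {A, F}.
Not nullable: S, X, Z — each has a terminal in every rule's right-hand side or depends on a non-nullable symbol.

{A, F}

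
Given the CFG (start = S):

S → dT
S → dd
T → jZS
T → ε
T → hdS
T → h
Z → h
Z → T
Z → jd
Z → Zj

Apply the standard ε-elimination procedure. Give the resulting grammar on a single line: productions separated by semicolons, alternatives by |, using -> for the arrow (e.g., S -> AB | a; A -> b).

Nullable set: {T, Z}.
S -> dT: T nullable, giving d | dT.
Drop T -> ε.
T -> jZS: Z nullable, giving jS | jZS.
Z -> T: T nullable, giving T.
Z -> Zj: Z nullable, giving Zj | j.
Unchanged (no nullable symbols): S -> dd; T -> h; T -> hdS; Z -> h; Z -> jd.

S -> d | dT | dd; T -> h | jS | hdS | jZS; Z -> T | h | j | Zj | jd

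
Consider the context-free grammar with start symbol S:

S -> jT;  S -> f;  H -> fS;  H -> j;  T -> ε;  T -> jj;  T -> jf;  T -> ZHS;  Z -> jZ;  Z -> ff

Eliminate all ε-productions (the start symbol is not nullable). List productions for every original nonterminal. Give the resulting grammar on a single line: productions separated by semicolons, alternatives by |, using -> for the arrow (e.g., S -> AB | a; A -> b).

S -> f | j | jT; H -> j | fS; T -> jf | jj | ZHS; Z -> ff | jZ

Nullable set: {T}.
S -> jT: T nullable, giving j | jT.
Drop T -> ε.
Unchanged (no nullable symbols): S -> f; H -> fS; H -> j; T -> ZHS; T -> jf; T -> jj; Z -> ff; Z -> jZ.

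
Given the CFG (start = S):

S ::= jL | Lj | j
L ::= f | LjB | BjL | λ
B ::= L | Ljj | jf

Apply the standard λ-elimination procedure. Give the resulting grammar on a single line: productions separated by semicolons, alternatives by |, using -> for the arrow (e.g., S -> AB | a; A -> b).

Nullable set: {B, L}.
S -> Lj: L nullable, giving Lj | j.
S -> jL: L nullable, giving j | jL.
B -> L: L nullable, giving L.
B -> Ljj: L nullable, giving Ljj | jj.
Drop L -> λ.
L -> BjL: B, L nullable, giving Bj | BjL | j | jL.
L -> LjB: L, B nullable, giving Lj | LjB | j | jB.
Unchanged (no nullable symbols): S -> j; B -> jf; L -> f.

S -> j | Lj | jL; B -> L | jf | jj | Ljj; L -> f | j | Bj | Lj | jB | jL | BjL | LjB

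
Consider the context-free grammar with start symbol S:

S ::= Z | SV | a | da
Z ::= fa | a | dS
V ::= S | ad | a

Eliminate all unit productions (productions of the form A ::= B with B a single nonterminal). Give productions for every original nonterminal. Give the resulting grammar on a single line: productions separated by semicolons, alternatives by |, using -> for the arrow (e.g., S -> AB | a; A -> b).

S -> a | SV | dS | da | fa; V -> a | SV | ad | dS | da | fa; Z -> a | dS | fa

Unit productions: S->Z, V->S.
Unit pairs (A ⇒* B via units): (S,Z), (V,S), (V,Z).
S: inherits non-unit rules of {S, Z} → SV | a | dS | da | fa.
V: inherits non-unit rules of {S, V, Z} → SV | a | ad | dS | da | fa.
Z: inherits non-unit rules of {Z} → a | dS | fa.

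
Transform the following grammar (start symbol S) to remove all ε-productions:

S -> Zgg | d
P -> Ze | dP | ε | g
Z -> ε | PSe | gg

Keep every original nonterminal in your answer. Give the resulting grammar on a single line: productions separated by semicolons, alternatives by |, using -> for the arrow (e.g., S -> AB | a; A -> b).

Nullable set: {P, Z}.
S -> Zgg: Z nullable, giving Zgg | gg.
Drop P -> ε.
P -> Ze: Z nullable, giving Ze | e.
P -> dP: P nullable, giving d | dP.
Drop Z -> ε.
Z -> PSe: P nullable, giving PSe | Se.
Unchanged (no nullable symbols): S -> d; P -> g; Z -> gg.

S -> d | gg | Zgg; P -> d | e | g | Ze | dP; Z -> Se | gg | PSe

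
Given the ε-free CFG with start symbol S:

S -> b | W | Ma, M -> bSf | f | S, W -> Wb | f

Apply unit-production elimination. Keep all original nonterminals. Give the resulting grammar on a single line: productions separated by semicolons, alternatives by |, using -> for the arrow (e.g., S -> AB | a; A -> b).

S -> b | f | Ma | Wb; M -> b | f | Ma | Wb | bSf; W -> f | Wb

Unit productions: M->S, S->W.
Unit pairs (A ⇒* B via units): (M,S), (M,W), (S,W).
S: inherits non-unit rules of {S, W} → Ma | Wb | b | f.
M: inherits non-unit rules of {M, S, W} → Ma | Wb | b | bSf | f.
W: inherits non-unit rules of {W} → Wb | f.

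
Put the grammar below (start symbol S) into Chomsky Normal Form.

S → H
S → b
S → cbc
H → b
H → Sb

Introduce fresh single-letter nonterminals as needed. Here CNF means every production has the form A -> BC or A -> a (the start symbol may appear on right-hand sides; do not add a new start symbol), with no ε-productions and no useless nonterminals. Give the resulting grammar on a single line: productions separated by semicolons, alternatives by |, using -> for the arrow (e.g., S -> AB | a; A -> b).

No ε-productions.
After unit-elimination: S -> b | Sb | cbc; H -> b | Sb.
TERM: introduce A -> b, B -> c and substitute in every rule of length ≥2.
BIN: S -> BAB becomes S -> BC, C -> AB.
Drop unreachable/unproductive: H.

S -> b | BC | SA; A -> b; B -> c; C -> AB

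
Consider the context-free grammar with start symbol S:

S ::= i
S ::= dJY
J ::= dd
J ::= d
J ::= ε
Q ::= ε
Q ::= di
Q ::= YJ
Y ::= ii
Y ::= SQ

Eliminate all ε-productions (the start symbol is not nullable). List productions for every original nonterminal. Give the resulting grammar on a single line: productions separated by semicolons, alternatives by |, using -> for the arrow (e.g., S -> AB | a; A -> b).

Nullable set: {J, Q}.
S -> dJY: J nullable, giving dJY | dY.
Drop J -> ε.
Drop Q -> ε.
Q -> YJ: J nullable, giving Y | YJ.
Y -> SQ: Q nullable, giving S | SQ.
Unchanged (no nullable symbols): S -> i; J -> d; J -> dd; Q -> di; Y -> ii.

S -> i | dY | dJY; J -> d | dd; Q -> Y | YJ | di; Y -> S | SQ | ii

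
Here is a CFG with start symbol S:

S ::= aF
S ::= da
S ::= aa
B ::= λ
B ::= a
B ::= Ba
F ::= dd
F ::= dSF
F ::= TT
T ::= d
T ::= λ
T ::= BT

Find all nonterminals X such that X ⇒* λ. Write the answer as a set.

{B, F, T}

Directly nullable (have an ε-rule): {B, T}.
F is nullable via F -> TT (every symbol on the right is already known nullable).
Not nullable: S — each has a terminal in every rule's right-hand side or depends on a non-nullable symbol.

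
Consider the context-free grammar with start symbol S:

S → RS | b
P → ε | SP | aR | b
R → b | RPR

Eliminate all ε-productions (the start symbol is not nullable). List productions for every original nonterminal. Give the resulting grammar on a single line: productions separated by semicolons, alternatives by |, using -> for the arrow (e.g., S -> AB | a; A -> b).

Nullable set: {P}.
Drop P -> ε.
P -> SP: P nullable, giving S | SP.
R -> RPR: P nullable, giving RPR | RR.
Unchanged (no nullable symbols): S -> RS; S -> b; P -> aR; P -> b; R -> b.

S -> b | RS; P -> S | b | SP | aR; R -> b | RR | RPR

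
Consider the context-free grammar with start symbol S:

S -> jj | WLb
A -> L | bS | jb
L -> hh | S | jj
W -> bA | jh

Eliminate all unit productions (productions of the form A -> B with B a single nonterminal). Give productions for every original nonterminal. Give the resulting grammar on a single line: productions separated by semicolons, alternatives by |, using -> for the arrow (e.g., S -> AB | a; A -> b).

S -> jj | WLb; A -> bS | hh | jb | jj | WLb; L -> hh | jj | WLb; W -> bA | jh

Unit productions: A->L, L->S.
Unit pairs (A ⇒* B via units): (A,L), (A,S), (L,S).
S: inherits non-unit rules of {S} → WLb | jj.
A: inherits non-unit rules of {A, L, S} → WLb | bS | hh | jb | jj.
L: inherits non-unit rules of {L, S} → WLb | hh | jj.
W: inherits non-unit rules of {W} → bA | jh.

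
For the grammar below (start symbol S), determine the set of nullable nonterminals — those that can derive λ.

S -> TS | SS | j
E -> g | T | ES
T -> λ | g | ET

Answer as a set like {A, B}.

{E, T}

Directly nullable (have an ε-rule): {T}.
E is nullable via E -> T (every symbol on the right is already known nullable).
Not nullable: S — each has a terminal in every rule's right-hand side or depends on a non-nullable symbol.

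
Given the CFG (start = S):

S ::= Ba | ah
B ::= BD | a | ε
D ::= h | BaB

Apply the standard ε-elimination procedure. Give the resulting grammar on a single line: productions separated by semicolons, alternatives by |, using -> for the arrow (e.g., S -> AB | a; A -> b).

S -> a | Ba | ah; B -> D | a | BD; D -> a | h | Ba | aB | BaB

Nullable set: {B}.
S -> Ba: B nullable, giving Ba | a.
Drop B -> ε.
B -> BD: B nullable, giving BD | D.
D -> BaB: B, B nullable, giving Ba | BaB | a | aB.
Unchanged (no nullable symbols): S -> ah; B -> a; D -> h.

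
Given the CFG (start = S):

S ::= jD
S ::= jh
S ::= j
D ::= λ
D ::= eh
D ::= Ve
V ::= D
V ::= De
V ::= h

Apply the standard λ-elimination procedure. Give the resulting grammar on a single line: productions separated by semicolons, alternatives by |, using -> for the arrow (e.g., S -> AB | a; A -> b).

S -> j | jD | jh; D -> e | Ve | eh; V -> D | e | h | De

Nullable set: {D, V}.
S -> jD: D nullable, giving j | jD.
Drop D -> λ.
D -> Ve: V nullable, giving Ve | e.
V -> D: D nullable, giving D.
V -> De: D nullable, giving De | e.
Unchanged (no nullable symbols): S -> j; S -> jh; D -> eh; V -> h.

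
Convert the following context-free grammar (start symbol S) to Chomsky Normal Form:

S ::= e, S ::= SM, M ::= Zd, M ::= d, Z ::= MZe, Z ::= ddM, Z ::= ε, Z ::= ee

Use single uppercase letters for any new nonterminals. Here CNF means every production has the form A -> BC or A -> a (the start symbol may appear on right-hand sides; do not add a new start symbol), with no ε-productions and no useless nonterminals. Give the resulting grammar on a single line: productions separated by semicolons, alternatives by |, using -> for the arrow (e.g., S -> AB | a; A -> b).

Nullable: {Z}; after ε-elimination: S -> e | SM; M -> d | Zd; Z -> Me | ee | MZe | ddM.
No unit productions to eliminate.
TERM: introduce A -> d, B -> e and substitute in every rule of length ≥2.
BIN: Z -> AAM becomes Z -> AC, C -> AM; Z -> MZB becomes Z -> MD, D -> ZB.

S -> e | SM; A -> d; B -> e; C -> AM; D -> ZB; M -> d | ZA; Z -> AC | BB | MB | MD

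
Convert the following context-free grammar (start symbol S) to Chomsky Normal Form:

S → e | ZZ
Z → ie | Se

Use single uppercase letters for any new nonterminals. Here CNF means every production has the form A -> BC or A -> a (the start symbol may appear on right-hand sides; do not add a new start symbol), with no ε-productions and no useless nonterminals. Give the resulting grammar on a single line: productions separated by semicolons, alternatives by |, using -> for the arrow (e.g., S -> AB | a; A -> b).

S -> e | ZZ; A -> e; B -> i; Z -> BA | SA

No ε-productions.
No unit productions to eliminate.
TERM: introduce A -> e, B -> i and substitute in every rule of length ≥2.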